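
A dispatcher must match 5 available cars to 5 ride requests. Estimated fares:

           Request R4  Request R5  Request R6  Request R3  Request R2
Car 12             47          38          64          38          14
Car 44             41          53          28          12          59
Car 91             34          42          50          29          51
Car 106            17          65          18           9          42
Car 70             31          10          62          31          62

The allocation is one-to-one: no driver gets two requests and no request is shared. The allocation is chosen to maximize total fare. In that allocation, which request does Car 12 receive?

Optimal: Car 12→Request R4 ($47), Car 44→Request R2 ($59), Car 91→Request R3 ($29), Car 106→Request R5 ($65), Car 70→Request R6 ($62) — total 47+59+29+65+62 = $262.
Row-greedy (each driver in turn takes its best remaining request) gives $213, worse by 49.
Next-best assignment: Car 12→Request R6, Car 44→Request R4, Car 91→Request R3, Car 106→Request R5, Car 70→Request R2 = $261.
No other one-to-one assignment exceeds $262.
Car 12's own top request is Request R6 ($64), but forcing Car 12→Request R6 and reassigning the rest optimally gives only $261 — worse by 1.

Car 12 receives Request R4.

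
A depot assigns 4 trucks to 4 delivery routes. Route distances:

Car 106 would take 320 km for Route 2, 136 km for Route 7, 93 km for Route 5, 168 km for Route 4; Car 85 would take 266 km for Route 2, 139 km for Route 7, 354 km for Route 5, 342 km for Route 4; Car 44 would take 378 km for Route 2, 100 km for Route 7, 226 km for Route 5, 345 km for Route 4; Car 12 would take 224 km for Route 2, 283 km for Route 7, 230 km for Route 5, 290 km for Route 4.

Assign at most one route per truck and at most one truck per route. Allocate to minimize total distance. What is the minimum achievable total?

Min total: 749 km

Treat this as an assignment problem: match each truck to one route.
Optimal: Car 106→Route 5 (93 km), Car 85→Route 2 (266 km), Car 44→Route 7 (100 km), Car 12→Route 4 (290 km) — total 93+266+100+290 = 749 km.
Row-greedy (each truck in turn takes its cheapest remaining route) gives 801 km, worse by 52.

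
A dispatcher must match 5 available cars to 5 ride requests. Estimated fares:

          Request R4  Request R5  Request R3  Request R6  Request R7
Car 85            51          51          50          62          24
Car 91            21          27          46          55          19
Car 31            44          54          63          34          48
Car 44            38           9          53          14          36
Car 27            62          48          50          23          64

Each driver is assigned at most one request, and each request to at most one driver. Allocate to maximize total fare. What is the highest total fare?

Optimal: Car 85→Request R4 ($51), Car 91→Request R6 ($55), Car 31→Request R5 ($54), Car 44→Request R3 ($53), Car 27→Request R7 ($64) — total 51+55+54+53+64 = $277.
Row-greedy (each driver in turn takes its best remaining request) gives $264, worse by 13.

Max total: $277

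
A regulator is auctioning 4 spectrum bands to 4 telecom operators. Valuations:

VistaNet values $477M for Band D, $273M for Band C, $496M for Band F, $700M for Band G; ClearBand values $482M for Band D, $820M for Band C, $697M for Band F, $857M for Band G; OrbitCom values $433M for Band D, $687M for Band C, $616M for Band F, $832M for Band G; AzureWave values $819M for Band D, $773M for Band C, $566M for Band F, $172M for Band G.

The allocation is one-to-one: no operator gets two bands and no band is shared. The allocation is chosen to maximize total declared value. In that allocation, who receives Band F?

Optimal: VistaNet→Band F ($496M), ClearBand→Band C ($820M), OrbitCom→Band G ($832M), AzureWave→Band D ($819M) — total 496+820+832+819 = $2967M.
Row-greedy (each operator in turn takes its best remaining band) gives $2955M, worse by 12.
Next-best assignment: VistaNet→Band G, ClearBand→Band C, OrbitCom→Band F, AzureWave→Band D = $2955M.
Every other assignment is strictly worse.
VistaNet's own top band is Band G ($700M), but forcing VistaNet→Band G and reassigning the rest optimally gives only $2955M — worse by 12.

VistaNet receives Band F.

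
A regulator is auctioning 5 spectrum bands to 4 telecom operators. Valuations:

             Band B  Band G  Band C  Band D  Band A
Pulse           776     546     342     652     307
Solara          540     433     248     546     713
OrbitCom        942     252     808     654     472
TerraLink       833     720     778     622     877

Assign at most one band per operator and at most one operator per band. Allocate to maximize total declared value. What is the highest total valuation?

Maximum total: $3085M

This is the linear assignment problem.
Optimal: Pulse→Band D ($652M), Solara→Band A ($713M), OrbitCom→Band B ($942M), TerraLink→Band C ($778M) — total 652+713+942+778 = $3085M.
Max-entry greedy (repeatedly take the single best remaining cell) gives $2904M, worse by 181.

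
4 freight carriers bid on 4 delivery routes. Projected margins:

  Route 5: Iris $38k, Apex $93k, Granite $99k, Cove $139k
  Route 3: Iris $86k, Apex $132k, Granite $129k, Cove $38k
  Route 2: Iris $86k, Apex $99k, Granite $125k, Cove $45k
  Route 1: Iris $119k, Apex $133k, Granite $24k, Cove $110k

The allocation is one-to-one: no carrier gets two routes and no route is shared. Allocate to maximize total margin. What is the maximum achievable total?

Optimal: Iris→Route 1 ($119k), Apex→Route 3 ($132k), Granite→Route 2 ($125k), Cove→Route 5 ($139k) — total 119+132+125+139 = $515k.
Max-entry greedy (repeatedly take the single best remaining cell) gives $487k, worse by 28.
Next-best assignment: Iris→Route 2, Apex→Route 1, Granite→Route 3, Cove→Route 5 = $487k.
Every other assignment is strictly worse.

Maximum total: $515k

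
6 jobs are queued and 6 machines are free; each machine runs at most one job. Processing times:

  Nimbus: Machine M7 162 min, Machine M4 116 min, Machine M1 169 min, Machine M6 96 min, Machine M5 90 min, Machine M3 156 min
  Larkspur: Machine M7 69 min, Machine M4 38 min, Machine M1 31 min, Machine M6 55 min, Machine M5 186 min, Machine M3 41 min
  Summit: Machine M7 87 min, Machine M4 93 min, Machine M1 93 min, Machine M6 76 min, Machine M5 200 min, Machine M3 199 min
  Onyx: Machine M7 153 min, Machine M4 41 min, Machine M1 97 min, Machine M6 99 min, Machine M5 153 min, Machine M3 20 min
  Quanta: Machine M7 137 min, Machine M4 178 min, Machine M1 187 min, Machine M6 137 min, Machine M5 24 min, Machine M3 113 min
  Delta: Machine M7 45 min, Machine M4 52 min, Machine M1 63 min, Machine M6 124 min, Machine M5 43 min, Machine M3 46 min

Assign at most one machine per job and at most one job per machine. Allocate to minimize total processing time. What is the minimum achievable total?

This is the linear assignment problem.
Optimal: Nimbus→Machine M6 (96 min), Larkspur→Machine M1 (31 min), Summit→Machine M4 (93 min), Onyx→Machine M3 (20 min), Quanta→Machine M5 (24 min), Delta→Machine M7 (45 min) — total 96+31+93+20+24+45 = 309 min.
Swapping Delta↔Nimbus (Delta→Machine M6 124 min, Nimbus→Machine M7 162 min) adds 145.
No other one-to-one assignment undercuts 309 min.

Min total: 309 min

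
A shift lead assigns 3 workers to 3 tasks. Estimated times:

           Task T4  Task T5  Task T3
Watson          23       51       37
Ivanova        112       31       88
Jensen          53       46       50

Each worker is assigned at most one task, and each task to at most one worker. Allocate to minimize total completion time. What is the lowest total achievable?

Min total: 104 min

Treat this as an assignment problem: match each worker to one task.
Optimal: Watson→Task T4 (23 min), Ivanova→Task T5 (31 min), Jensen→Task T3 (50 min) — total 23+31+50 = 104 min.
Next-best assignment: Watson→Task T3, Ivanova→Task T5, Jensen→Task T4 = 121 min.
Swapping Ivanova↔Watson (Ivanova→Task T4 112 min, Watson→Task T5 51 min) adds 109.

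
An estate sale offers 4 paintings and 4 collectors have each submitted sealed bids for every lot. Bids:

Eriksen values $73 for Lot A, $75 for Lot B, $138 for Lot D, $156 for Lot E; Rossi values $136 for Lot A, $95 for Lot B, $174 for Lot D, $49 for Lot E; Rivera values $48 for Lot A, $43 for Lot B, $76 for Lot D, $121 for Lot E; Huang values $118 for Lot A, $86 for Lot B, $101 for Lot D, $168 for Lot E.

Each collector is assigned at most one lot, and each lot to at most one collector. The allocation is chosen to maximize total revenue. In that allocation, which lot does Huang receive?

This is a one-to-one assignment (maximum-weight bipartite matching).
Optimal: Eriksen→Lot E ($156), Rossi→Lot D ($174), Rivera→Lot B ($43), Huang→Lot A ($118) — total 156+174+43+118 = $491.
Column-greedy (each lot in turn goes to its best remaining collector) gives $481, worse by 10.
Huang's own top lot is Lot E ($168), but forcing Huang→Lot E and reassigning the rest optimally gives only $485 — worse by 6.

Huang receives Lot A.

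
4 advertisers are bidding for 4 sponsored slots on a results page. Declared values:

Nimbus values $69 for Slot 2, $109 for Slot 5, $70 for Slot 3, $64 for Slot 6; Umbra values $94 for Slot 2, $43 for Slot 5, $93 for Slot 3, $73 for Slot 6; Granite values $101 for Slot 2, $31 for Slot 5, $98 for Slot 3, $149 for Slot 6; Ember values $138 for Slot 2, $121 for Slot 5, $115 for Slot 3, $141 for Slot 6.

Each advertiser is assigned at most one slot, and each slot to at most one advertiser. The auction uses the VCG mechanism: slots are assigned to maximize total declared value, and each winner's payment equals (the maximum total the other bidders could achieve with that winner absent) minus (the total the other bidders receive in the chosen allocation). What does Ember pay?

Efficient allocation: Nimbus→Slot 5 ($109), Umbra→Slot 3 ($93), Granite→Slot 6 ($149), Ember→Slot 2 ($138); total welfare W = $489.
Ember receives Slot 2 at value $138, so the others get W − 138 = $351.
Without Ember: best allocation of the remaining 3 bidders over all 4 slots is Nimbus→Slot 5 ($109), Umbra→Slot 2 ($94), Granite→Slot 6 ($149), total $352.
VCG payment = (others' best without Ember) − (others' welfare with Ember) = 352 − 351 = $1.

Ember pays $1.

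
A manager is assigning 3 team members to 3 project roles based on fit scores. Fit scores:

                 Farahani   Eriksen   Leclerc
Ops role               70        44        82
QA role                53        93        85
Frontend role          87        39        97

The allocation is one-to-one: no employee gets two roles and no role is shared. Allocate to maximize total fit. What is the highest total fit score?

Max total: 262 pts

This is a one-to-one assignment (maximum-weight bipartite matching).
Optimal: Farahani→Frontend role (87 pts), Eriksen→QA role (93 pts), Leclerc→Ops role (82 pts) — total 87+93+82 = 262 pts.
Max-entry greedy (repeatedly take the single best remaining cell) gives 260 pts, worse by 2.
Swapping Leclerc↔Farahani (Leclerc→Frontend role 97 pts, Farahani→Ops role 70 pts) loses 2.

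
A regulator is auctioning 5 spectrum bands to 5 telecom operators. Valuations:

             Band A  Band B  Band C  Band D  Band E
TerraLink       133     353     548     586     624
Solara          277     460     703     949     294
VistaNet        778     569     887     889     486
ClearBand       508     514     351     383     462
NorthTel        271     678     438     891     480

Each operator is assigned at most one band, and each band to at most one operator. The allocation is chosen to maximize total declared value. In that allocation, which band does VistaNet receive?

VistaNet receives Band C.

This is a one-to-one assignment (maximum-weight bipartite matching).
Optimal: TerraLink→Band E ($624M), Solara→Band D ($949M), VistaNet→Band C ($887M), ClearBand→Band A ($508M), NorthTel→Band B ($678M) — total 624+949+887+508+678 = $3646M.
Column-greedy (each band in turn goes to its best remaining operator) gives $3207M, worse by 439.
Next-best assignment: TerraLink→Band E, Solara→Band C, VistaNet→Band A, ClearBand→Band B, NorthTel→Band D = $3510M.
VistaNet's own top band is Band D ($889M), but forcing VistaNet→Band D and reassigning the rest optimally gives only $3402M — worse by 244.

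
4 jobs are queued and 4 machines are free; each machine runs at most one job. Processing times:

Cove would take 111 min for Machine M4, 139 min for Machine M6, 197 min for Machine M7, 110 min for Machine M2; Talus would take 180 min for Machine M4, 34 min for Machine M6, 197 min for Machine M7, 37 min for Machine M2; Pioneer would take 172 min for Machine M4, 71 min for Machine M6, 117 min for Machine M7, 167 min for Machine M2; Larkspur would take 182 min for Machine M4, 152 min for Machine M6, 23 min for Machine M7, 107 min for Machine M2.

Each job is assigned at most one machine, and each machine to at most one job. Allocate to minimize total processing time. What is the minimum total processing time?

Min total: 242 min

Optimal: Cove→Machine M4 (111 min), Talus→Machine M2 (37 min), Pioneer→Machine M6 (71 min), Larkspur→Machine M7 (23 min) — total 111+37+71+23 = 242 min.
Column-greedy (each machine in turn goes to its cheapest remaining job) gives 335 min, worse by 93.
Checked against all permutations: 242 min is optimal.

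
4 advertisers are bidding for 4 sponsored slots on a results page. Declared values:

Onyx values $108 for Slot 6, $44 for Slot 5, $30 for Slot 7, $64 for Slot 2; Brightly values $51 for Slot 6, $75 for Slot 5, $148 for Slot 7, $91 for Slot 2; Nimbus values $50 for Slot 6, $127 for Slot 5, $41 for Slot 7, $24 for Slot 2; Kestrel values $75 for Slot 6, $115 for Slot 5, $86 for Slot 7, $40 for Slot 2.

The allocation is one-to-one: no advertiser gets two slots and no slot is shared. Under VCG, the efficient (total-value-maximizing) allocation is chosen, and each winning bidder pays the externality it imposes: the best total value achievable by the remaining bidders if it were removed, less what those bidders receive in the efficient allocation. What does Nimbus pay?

Nimbus pays $75.

Efficient allocation: Onyx→Slot 6 ($108), Brightly→Slot 7 ($148), Nimbus→Slot 5 ($127), Kestrel→Slot 2 ($40); total welfare W = $423.
Nimbus receives Slot 5 at value $127, so the others get W − 127 = $296.
Without Nimbus: best allocation of the remaining 3 bidders over all 4 slots is Onyx→Slot 6 ($108), Brightly→Slot 7 ($148), Kestrel→Slot 5 ($115), total $371.
VCG payment = (others' best without Nimbus) − (others' welfare with Nimbus) = 371 − 296 = $75.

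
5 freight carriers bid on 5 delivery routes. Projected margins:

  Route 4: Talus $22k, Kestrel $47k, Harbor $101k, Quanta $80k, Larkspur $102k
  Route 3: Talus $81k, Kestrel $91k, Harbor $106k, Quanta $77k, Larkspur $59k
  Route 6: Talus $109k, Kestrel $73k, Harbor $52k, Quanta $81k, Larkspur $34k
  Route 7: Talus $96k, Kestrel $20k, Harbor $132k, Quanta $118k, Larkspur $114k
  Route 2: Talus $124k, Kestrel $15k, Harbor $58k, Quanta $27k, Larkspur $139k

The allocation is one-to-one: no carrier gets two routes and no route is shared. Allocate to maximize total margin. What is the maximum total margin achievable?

Max total: $558k

This is a one-to-one assignment (maximum-weight bipartite matching).
Optimal: Talus→Route 6 ($109k), Kestrel→Route 3 ($91k), Harbor→Route 4 ($101k), Quanta→Route 7 ($118k), Larkspur→Route 2 ($139k) — total 109+91+101+118+139 = $558k.
Swapping Larkspur↔Harbor (Larkspur→Route 4 $102k, Harbor→Route 2 $58k) loses 80.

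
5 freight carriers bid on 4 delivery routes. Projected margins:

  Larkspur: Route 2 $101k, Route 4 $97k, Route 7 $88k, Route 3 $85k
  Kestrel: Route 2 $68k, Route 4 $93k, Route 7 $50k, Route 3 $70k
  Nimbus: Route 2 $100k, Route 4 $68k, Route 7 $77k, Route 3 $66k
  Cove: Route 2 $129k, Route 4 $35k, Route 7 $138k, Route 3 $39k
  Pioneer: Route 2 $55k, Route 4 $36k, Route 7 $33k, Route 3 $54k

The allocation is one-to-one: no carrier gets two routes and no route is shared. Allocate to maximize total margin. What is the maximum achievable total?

Max total: $416k

Treat this as an assignment problem: match each carrier to one route.
Optimal: Nimbus→Route 2 ($100k), Kestrel→Route 4 ($93k), Cove→Route 7 ($138k), Larkspur→Route 3 ($85k) — total 100+93+138+85 = $416k.
Row-greedy (each carrier in turn takes its best remaining route) gives $310k, worse by 106.
Swapping Kestrel↔Nimbus (Kestrel→Route 2 $68k, Nimbus→Route 4 $68k) loses 57.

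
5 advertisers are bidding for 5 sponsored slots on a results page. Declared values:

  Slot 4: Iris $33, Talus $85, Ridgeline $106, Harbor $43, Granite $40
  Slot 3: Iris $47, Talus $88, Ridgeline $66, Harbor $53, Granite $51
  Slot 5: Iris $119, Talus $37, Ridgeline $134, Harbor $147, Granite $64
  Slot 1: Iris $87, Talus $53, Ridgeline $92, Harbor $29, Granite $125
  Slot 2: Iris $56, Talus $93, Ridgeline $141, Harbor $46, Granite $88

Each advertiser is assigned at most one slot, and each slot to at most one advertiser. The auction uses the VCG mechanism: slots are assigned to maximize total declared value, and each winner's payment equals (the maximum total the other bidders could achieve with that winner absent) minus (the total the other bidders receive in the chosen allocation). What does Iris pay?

Efficient allocation: Iris→Slot 3 ($47), Talus→Slot 4 ($85), Ridgeline→Slot 2 ($141), Harbor→Slot 5 ($147), Granite→Slot 1 ($125); total welfare W = $545.
Iris receives Slot 3 at value $47, so the others get W − 47 = $498.
Without Iris: best allocation of the remaining 4 bidders over all 5 slots is Talus→Slot 3 ($88), Ridgeline→Slot 2 ($141), Harbor→Slot 5 ($147), Granite→Slot 1 ($125), total $501.
VCG payment = (others' best without Iris) − (others' welfare with Iris) = 501 − 498 = $3.

Iris pays $3.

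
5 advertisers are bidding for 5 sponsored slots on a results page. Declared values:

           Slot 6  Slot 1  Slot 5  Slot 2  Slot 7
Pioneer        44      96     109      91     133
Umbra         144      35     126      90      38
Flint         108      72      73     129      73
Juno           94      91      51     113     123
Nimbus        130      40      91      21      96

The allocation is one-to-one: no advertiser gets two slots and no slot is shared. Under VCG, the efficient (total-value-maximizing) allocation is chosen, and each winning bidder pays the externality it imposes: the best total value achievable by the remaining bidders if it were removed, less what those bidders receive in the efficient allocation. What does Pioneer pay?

Pioneer pays $32.

Efficient allocation: Pioneer→Slot 7 ($133), Umbra→Slot 5 ($126), Flint→Slot 2 ($129), Juno→Slot 1 ($91), Nimbus→Slot 6 ($130); total welfare W = $609.
Pioneer receives Slot 7 at value $133, so the others get W − 133 = $476.
Without Pioneer: best allocation of the remaining 4 bidders over all 5 slots is Umbra→Slot 5 ($126), Flint→Slot 2 ($129), Juno→Slot 7 ($123), Nimbus→Slot 6 ($130), total $508.
VCG payment = (others' best without Pioneer) − (others' welfare with Pioneer) = 508 − 476 = $32.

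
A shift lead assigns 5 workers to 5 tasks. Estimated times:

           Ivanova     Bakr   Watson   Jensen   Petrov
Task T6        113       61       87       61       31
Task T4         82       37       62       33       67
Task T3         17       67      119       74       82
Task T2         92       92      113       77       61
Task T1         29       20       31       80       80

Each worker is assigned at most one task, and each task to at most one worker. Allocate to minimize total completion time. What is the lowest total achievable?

Optimal: Ivanova→Task T3 (17 min), Bakr→Task T4 (37 min), Watson→Task T1 (31 min), Jensen→Task T2 (77 min), Petrov→Task T6 (31 min) — total 17+37+31+77+31 = 193 min.
Row-greedy (each worker in turn takes its cheapest remaining task) gives 221 min, worse by 28.
Next-best assignment: Ivanova→Task T3, Bakr→Task T6, Watson→Task T1, Jensen→Task T4, Petrov→Task T2 = 203 min.

Min total: 193 min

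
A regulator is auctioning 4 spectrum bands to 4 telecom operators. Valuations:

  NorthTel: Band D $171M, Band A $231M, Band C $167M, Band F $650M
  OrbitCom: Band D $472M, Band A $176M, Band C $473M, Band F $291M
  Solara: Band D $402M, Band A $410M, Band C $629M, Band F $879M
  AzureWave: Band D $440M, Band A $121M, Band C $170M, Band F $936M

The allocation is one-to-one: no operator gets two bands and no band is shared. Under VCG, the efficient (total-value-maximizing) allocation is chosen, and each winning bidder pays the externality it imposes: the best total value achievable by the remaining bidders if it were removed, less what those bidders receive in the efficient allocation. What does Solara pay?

Efficient allocation: NorthTel→Band A ($231M), OrbitCom→Band D ($472M), Solara→Band C ($629M), AzureWave→Band F ($936M); total welfare W = $2268M.
Solara receives Band C at value $629M, so the others get W − 629 = $1639M.
Without Solara: best allocation of the remaining 3 bidders over all 4 bands is NorthTel→Band A ($231M), OrbitCom→Band C ($473M), AzureWave→Band F ($936M), total $1640M.
VCG payment = (others' best without Solara) − (others' welfare with Solara) = 1640 − 1639 = $1M.

Solara pays $1M.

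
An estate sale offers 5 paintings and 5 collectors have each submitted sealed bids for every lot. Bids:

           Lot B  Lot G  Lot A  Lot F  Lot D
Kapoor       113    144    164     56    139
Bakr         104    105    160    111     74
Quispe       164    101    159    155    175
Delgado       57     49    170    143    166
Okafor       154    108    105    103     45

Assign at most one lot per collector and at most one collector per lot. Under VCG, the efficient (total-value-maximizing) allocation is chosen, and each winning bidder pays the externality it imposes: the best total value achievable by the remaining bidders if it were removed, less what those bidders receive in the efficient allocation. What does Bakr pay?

Efficient allocation: Kapoor→Lot G ($144), Bakr→Lot A ($160), Quispe→Lot F ($155), Delgado→Lot D ($166), Okafor→Lot B ($154); total welfare W = $779.
Bakr receives Lot A at value $160, so the others get W − 160 = $619.
Without Bakr: best allocation of the remaining 4 bidders over all 5 lots is Kapoor→Lot G ($144), Quispe→Lot D ($175), Delgado→Lot A ($170), Okafor→Lot B ($154), total $643.
VCG payment = (others' best without Bakr) − (others' welfare with Bakr) = 643 − 619 = $24.

Bakr pays $24.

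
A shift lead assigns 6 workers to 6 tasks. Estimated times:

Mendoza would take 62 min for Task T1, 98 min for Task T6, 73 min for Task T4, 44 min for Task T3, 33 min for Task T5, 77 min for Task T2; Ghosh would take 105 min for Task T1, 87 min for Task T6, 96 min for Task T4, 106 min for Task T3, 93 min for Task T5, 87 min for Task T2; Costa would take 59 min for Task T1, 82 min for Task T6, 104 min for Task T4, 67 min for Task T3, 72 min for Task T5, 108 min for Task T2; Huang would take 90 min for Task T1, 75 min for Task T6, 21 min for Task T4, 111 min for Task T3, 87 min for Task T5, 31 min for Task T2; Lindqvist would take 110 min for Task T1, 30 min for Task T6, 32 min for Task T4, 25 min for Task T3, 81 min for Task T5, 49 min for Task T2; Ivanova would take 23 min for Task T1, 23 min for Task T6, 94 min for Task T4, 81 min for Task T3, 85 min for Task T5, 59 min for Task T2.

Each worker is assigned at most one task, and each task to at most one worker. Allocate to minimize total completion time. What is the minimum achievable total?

Minimum total: 248 min

This is a one-to-one assignment (minimum-cost bipartite matching).
Optimal: Mendoza→Task T5 (33 min), Ghosh→Task T2 (87 min), Costa→Task T1 (59 min), Huang→Task T4 (21 min), Lindqvist→Task T3 (25 min), Ivanova→Task T6 (23 min) — total 33+87+59+21+25+23 = 248 min.
Min-entry greedy (repeatedly take the single cheapest remaining cell) gives 271 min, worse by 23.
Next-best assignment: Mendoza→Task T5, Ghosh→Task T2, Costa→Task T3, Huang→Task T4, Lindqvist→Task T6, Ivanova→Task T1 = 261 min.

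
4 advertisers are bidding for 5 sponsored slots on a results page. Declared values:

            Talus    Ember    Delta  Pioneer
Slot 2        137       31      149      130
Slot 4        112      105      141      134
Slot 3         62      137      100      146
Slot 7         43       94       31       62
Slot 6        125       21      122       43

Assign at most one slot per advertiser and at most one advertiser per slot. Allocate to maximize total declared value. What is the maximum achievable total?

Max total: $545

Treat this as an assignment problem: match each advertiser to one slot.
Optimal: Talus→Slot 6 ($125), Ember→Slot 3 ($137), Delta→Slot 2 ($149), Pioneer→Slot 4 ($134) — total 125+137+149+134 = $545.
Column-greedy (each slot in turn goes to its best remaining advertiser) gives $463, worse by 82.
Next-best assignment: Talus→Slot 6, Ember→Slot 3, Delta→Slot 4, Pioneer→Slot 2 = $533.
Every other assignment is strictly worse.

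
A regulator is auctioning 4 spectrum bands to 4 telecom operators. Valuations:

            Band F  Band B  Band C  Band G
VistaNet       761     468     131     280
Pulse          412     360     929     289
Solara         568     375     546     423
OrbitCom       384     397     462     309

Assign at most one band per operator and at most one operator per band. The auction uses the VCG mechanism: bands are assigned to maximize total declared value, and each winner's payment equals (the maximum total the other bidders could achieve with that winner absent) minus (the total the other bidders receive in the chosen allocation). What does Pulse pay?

Efficient allocation: VistaNet→Band F ($761M), Pulse→Band C ($929M), Solara→Band G ($423M), OrbitCom→Band B ($397M); total welfare W = $2510M.
Pulse receives Band C at value $929M, so the others get W − 929 = $1581M.
Without Pulse: best allocation of the remaining 3 bidders over all 4 bands is VistaNet→Band F ($761M), Solara→Band C ($546M), OrbitCom→Band B ($397M), total $1704M.
VCG payment = (others' best without Pulse) − (others' welfare with Pulse) = 1704 − 1581 = $123M.

Pulse pays $123M.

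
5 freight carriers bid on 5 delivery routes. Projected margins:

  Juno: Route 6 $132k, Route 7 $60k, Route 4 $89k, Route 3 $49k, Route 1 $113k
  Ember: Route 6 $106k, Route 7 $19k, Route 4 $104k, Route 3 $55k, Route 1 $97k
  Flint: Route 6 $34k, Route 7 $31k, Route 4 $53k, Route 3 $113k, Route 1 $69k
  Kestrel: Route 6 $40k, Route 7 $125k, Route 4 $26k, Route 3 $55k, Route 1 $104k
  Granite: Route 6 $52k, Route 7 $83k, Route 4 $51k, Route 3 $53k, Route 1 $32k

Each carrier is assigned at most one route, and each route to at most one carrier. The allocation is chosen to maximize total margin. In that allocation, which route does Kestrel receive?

This is the linear assignment problem.
Optimal: Juno→Route 6 ($132k), Ember→Route 4 ($104k), Flint→Route 3 ($113k), Kestrel→Route 1 ($104k), Granite→Route 7 ($83k) — total 132+104+113+104+83 = $536k.
Next-best assignment: Juno→Route 6, Ember→Route 1, Flint→Route 3, Kestrel→Route 7, Granite→Route 4 = $518k.
No other one-to-one assignment exceeds $536k.
Kestrel's own top route is Route 7 ($125k), but forcing Kestrel→Route 7 and reassigning the rest optimally gives only $518k — worse by 18.

Kestrel receives Route 1.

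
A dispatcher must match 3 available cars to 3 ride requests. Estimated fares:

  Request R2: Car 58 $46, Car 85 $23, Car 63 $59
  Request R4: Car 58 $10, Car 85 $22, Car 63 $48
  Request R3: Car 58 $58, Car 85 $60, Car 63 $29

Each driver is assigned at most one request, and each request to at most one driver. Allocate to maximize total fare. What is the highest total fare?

Optimal: Car 58→Request R2 ($46), Car 85→Request R3 ($60), Car 63→Request R4 ($48) — total 46+60+48 = $154.
Column-greedy (each request in turn goes to its best remaining driver) gives $139, worse by 15.
No other one-to-one assignment exceeds $154.

Maximum total: $154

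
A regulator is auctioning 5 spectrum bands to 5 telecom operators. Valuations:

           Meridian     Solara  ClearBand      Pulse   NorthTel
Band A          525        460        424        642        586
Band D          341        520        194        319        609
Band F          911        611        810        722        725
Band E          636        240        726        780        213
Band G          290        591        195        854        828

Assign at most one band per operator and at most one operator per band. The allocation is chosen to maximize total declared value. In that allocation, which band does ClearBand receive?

Optimal: Meridian→Band F ($911M), Solara→Band D ($520M), ClearBand→Band E ($726M), Pulse→Band A ($642M), NorthTel→Band G ($828M) — total 911+520+726+642+828 = $3627M.
Column-greedy (each band in turn goes to its best remaining operator) gives $3479M, worse by 148.
Next-best assignment: Meridian→Band F, Solara→Band D, ClearBand→Band E, Pulse→Band G, NorthTel→Band A = $3597M.
ClearBand's own top band is Band F ($810M), but forcing ClearBand→Band F and reassigning the rest optimally gives only $3463M — worse by 164.

ClearBand receives Band E.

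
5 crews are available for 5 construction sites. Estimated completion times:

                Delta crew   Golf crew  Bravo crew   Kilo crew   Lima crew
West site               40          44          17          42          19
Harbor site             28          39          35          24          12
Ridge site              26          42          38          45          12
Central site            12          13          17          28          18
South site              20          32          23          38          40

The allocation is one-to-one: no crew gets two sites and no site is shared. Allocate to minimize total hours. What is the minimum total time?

Minimum total: 86 hours

Optimal: Delta crew→South site (20 hours), Golf crew→Central site (13 hours), Bravo crew→West site (17 hours), Kilo crew→Harbor site (24 hours), Lima crew→Ridge site (12 hours) — total 20+13+17+24+12 = 86 hours.
Min-entry greedy (repeatedly take the single cheapest remaining cell) gives 118 hours, worse by 32.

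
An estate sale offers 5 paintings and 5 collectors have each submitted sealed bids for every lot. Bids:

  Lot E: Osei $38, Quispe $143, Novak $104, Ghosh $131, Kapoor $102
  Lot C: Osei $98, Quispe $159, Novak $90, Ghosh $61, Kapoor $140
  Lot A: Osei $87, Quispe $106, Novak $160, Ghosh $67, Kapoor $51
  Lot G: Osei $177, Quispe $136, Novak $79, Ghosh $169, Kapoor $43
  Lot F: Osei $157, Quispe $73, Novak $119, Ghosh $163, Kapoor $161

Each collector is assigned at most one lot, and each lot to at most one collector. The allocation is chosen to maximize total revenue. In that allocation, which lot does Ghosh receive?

Optimal: Osei→Lot G ($177), Quispe→Lot C ($159), Novak→Lot A ($160), Ghosh→Lot E ($131), Kapoor→Lot F ($161) — total 177+159+160+131+161 = $788.
Column-greedy (each lot in turn goes to its best remaining collector) gives $783, worse by 5.
No other one-to-one assignment exceeds $788.
Ghosh's own top lot is Lot G ($169), but forcing Ghosh→Lot G and reassigning the rest optimally gives only $769 — worse by 19.

Ghosh receives Lot E.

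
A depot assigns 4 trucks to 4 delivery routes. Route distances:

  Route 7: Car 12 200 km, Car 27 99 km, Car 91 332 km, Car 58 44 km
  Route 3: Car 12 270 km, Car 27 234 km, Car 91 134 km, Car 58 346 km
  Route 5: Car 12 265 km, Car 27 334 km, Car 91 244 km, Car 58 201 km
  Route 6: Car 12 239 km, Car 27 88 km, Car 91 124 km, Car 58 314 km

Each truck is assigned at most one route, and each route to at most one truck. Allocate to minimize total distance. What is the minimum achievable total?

Optimal: Car 12→Route 5 (265 km), Car 27→Route 6 (88 km), Car 91→Route 3 (134 km), Car 58→Route 7 (44 km) — total 265+88+134+44 = 531 km.
Row-greedy (each truck in turn takes its cheapest remaining route) gives 623 km, worse by 92.
Checked against all permutations: 531 km is optimal.

Min total: 531 km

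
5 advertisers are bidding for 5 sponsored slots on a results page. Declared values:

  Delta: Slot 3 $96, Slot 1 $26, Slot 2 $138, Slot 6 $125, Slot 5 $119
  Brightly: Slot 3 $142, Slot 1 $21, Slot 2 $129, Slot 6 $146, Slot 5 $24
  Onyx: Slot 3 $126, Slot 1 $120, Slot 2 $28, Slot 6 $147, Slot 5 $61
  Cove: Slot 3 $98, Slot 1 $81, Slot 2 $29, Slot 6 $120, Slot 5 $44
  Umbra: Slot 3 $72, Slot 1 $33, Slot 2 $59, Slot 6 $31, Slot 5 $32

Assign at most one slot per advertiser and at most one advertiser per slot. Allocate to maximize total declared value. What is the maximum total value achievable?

Optimal: Delta→Slot 5 ($119), Brightly→Slot 3 ($142), Onyx→Slot 1 ($120), Cove→Slot 6 ($120), Umbra→Slot 2 ($59) — total 119+142+120+120+59 = $560.
Column-greedy (each slot in turn goes to its best remaining advertiser) gives $552, worse by 8.
Swapping Brightly↔Delta (Brightly→Slot 5 $24, Delta→Slot 3 $96) loses 141.
No other one-to-one assignment exceeds $560.

Maximum total: $560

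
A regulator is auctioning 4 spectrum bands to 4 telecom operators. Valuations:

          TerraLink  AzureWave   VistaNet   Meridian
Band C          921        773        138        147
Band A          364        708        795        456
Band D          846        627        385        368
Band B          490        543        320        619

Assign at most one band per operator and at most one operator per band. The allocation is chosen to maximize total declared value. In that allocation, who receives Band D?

TerraLink receives Band D.

Optimal: TerraLink→Band D ($846M), AzureWave→Band C ($773M), VistaNet→Band A ($795M), Meridian→Band B ($619M) — total 846+773+795+619 = $3033M.
Max-entry greedy (repeatedly take the single best remaining cell) gives $2962M, worse by 71.
Every other assignment is strictly worse.
TerraLink's own top band is Band C ($921M), but forcing TerraLink→Band C and reassigning the rest optimally gives only $2962M — worse by 71.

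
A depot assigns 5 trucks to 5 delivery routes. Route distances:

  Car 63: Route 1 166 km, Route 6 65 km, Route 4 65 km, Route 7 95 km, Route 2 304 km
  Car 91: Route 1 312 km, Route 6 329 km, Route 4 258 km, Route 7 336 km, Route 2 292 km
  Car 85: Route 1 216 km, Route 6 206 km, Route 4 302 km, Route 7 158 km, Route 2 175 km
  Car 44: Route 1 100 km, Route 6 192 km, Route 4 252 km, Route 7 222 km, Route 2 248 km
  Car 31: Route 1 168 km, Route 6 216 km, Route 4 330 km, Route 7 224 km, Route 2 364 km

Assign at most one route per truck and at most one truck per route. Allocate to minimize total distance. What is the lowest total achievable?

Minimum total: 822 km

This is the linear assignment problem.
Optimal: Car 63→Route 6 (65 km), Car 91→Route 4 (258 km), Car 85→Route 2 (175 km), Car 44→Route 1 (100 km), Car 31→Route 7 (224 km) — total 65+258+175+100+224 = 822 km.
Column-greedy (each route in turn goes to its cheapest remaining truck) gives 945 km, worse by 123.
Swapping Car 31↔Car 85 (Car 31→Route 2 364 km, Car 85→Route 7 158 km) adds 123.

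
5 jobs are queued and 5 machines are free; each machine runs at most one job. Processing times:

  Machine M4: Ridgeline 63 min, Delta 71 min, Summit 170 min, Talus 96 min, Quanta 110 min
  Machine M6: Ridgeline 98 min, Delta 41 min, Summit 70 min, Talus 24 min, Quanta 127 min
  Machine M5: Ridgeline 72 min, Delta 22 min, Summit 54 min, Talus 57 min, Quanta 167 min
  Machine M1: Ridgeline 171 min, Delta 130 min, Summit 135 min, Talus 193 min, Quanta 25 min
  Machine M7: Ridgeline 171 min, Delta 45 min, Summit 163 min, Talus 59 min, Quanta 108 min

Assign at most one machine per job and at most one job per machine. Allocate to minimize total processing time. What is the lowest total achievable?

Min total: 211 min

This is the linear assignment problem.
Optimal: Ridgeline→Machine M4 (63 min), Delta→Machine M7 (45 min), Summit→Machine M5 (54 min), Talus→Machine M6 (24 min), Quanta→Machine M1 (25 min) — total 63+45+54+24+25 = 211 min.
Min-entry greedy (repeatedly take the single cheapest remaining cell) gives 297 min, worse by 86.
Next-best assignment: Ridgeline→Machine M4, Delta→Machine M5, Summit→Machine M6, Talus→Machine M7, Quanta→Machine M1 = 239 min.
Every other assignment is strictly worse.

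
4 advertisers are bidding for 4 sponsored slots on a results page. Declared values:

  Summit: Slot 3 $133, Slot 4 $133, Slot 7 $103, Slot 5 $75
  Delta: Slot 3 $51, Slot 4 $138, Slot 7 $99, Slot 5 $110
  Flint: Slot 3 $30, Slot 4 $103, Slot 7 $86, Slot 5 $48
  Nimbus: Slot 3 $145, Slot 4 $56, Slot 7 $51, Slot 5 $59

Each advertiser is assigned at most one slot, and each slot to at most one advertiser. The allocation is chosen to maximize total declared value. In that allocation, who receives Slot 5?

Optimal: Summit→Slot 4 ($133), Delta→Slot 5 ($110), Flint→Slot 7 ($86), Nimbus→Slot 3 ($145) — total 133+110+86+145 = $474.
Row-greedy (each advertiser in turn takes its best remaining slot) gives $416, worse by 58.
Next-best assignment: Summit→Slot 7, Delta→Slot 5, Flint→Slot 4, Nimbus→Slot 3 = $461.
Delta's own top slot is Slot 4 ($138), but forcing Delta→Slot 4 and reassigning the rest optimally gives only $444 — worse by 30.

Delta receives Slot 5.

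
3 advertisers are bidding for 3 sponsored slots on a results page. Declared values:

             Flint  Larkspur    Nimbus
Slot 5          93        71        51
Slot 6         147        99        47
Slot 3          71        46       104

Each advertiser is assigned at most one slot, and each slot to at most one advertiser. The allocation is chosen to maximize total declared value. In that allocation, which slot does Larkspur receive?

Larkspur receives Slot 5.

This is the linear assignment problem.
Optimal: Flint→Slot 6 ($147), Larkspur→Slot 5 ($71), Nimbus→Slot 3 ($104) — total 147+71+104 = $322.
Column-greedy (each slot in turn goes to its best remaining advertiser) gives $296, worse by 26.
Swapping Larkspur↔Flint (Larkspur→Slot 6 $99, Flint→Slot 5 $93) loses 26.
Every other assignment is strictly worse.
Larkspur's own top slot is Slot 6 ($99), but forcing Larkspur→Slot 6 and reassigning the rest optimally gives only $296 — worse by 26.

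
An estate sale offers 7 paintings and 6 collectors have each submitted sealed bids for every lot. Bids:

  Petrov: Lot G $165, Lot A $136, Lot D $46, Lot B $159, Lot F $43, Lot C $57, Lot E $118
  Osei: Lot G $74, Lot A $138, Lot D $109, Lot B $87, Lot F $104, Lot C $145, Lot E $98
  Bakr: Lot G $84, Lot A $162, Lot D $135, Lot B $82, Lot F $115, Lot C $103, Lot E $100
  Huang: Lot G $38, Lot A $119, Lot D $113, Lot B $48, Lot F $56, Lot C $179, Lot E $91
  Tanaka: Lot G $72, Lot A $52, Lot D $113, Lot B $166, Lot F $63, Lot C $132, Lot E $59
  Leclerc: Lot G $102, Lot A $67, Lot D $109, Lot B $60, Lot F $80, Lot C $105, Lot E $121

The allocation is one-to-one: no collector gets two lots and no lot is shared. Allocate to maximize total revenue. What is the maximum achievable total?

Optimal: Petrov→Lot G ($165), Osei→Lot A ($138), Bakr→Lot D ($135), Huang→Lot C ($179), Tanaka→Lot B ($166), Leclerc→Lot E ($121) — total 165+138+135+179+166+121 = $904.
Row-greedy (each collector in turn takes its best remaining lot) gives $872, worse by 32.
Swapping Huang↔Petrov (Huang→Lot G $38, Petrov→Lot C $57) loses 249.
No other one-to-one assignment exceeds $904.

Maximum total: $904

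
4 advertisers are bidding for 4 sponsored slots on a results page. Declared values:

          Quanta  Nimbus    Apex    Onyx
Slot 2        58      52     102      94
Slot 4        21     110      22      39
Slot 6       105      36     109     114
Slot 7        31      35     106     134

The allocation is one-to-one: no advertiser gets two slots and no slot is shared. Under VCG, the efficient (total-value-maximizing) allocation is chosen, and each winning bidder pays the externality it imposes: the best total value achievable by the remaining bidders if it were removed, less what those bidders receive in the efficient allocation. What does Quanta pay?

Quanta pays $7.

Efficient allocation: Quanta→Slot 6 ($105), Nimbus→Slot 4 ($110), Apex→Slot 2 ($102), Onyx→Slot 7 ($134); total welfare W = $451.
Quanta receives Slot 6 at value $105, so the others get W − 105 = $346.
Without Quanta: best allocation of the remaining 3 bidders over all 4 slots is Nimbus→Slot 4 ($110), Apex→Slot 6 ($109), Onyx→Slot 7 ($134), total $353.
VCG payment = (others' best without Quanta) − (others' welfare with Quanta) = 353 − 346 = $7.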